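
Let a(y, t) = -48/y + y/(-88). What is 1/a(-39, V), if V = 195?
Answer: 1144/1915 ≈ 0.59739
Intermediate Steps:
a(y, t) = -48/y - y/88 (a(y, t) = -48/y + y*(-1/88) = -48/y - y/88)
1/a(-39, V) = 1/(-48/(-39) - 1/88*(-39)) = 1/(-48*(-1/39) + 39/88) = 1/(16/13 + 39/88) = 1/(1915/1144) = 1144/1915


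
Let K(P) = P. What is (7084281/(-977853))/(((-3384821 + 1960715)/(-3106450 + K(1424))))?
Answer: -3666146116051/232094387403 ≈ -15.796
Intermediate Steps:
(7084281/(-977853))/(((-3384821 + 1960715)/(-3106450 + K(1424)))) = (7084281/(-977853))/(((-3384821 + 1960715)/(-3106450 + 1424))) = (7084281*(-1/977853))/((-1424106/(-3105026))) = -2361427/(325951*((-1424106*(-1/3105026)))) = -2361427/(325951*712053/1552513) = -2361427/325951*1552513/712053 = -3666146116051/232094387403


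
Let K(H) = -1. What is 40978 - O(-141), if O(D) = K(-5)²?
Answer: 40977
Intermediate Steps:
O(D) = 1 (O(D) = (-1)² = 1)
40978 - O(-141) = 40978 - 1*1 = 40978 - 1 = 40977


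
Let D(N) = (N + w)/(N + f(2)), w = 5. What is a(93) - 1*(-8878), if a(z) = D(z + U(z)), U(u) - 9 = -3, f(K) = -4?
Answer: 843514/95 ≈ 8879.1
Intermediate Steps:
U(u) = 6 (U(u) = 9 - 3 = 6)
D(N) = (5 + N)/(-4 + N) (D(N) = (N + 5)/(N - 4) = (5 + N)/(-4 + N))
a(z) = (11 + z)/(2 + z) (a(z) = (5 + (z + 6))/(-4 + (z + 6)) = (5 + (6 + z))/(-4 + (6 + z)) = (11 + z)/(2 + z))
a(93) - 1*(-8878) = (11 + 93)/(2 + 93) - 1*(-8878) = 104/95 + 8878 = 843514/95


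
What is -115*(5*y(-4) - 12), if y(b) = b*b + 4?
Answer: -10120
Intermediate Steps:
y(b) = 4 + b**2 (y(b) = b**2 + 4 = 4 + b**2)
-115*(5*y(-4) - 12) = -115*(5*(4 + (-4)**2) - 12) = -115*(5*(4 + 16) - 12) = -115*(5*20 - 12) = -115*(100 - 12) = -115*88 = -10120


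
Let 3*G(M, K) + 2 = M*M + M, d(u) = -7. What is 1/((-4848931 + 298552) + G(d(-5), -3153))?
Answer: -3/13651097 ≈ -2.1976e-7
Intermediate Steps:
G(M, K) = -⅔ + M/3 + M²/3 (G(M, K) = -⅔ + (M*M + M)/3 = -⅔ + (M² + M)/3 = -⅔ + (M + M²)/3 = -⅔ + (M/3 + M²/3) = -⅔ + M/3 + M²/3)
1/((-4848931 + 298552) + G(d(-5), -3153)) = 1/((-4848931 + 298552) + (-⅔ + (⅓)*(-7) + (⅓)*(-7)²)) = 1/(-4550379 + (-⅔ - 7/3 + (⅓)*49)) = 1/(-4550379 + (-⅔ - 7/3 + 49/3)) = 1/(-4550379 + 40/3) = 1/(-13651097/3) = -3/13651097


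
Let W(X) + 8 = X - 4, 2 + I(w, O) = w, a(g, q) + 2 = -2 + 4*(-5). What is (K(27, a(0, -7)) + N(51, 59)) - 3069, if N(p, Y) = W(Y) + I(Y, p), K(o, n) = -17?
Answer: -2982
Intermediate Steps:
a(g, q) = -24 (a(g, q) = -2 + (-2 + 4*(-5)) = -2 + (-2 - 20) = -2 - 22 = -24)
I(w, O) = -2 + w
W(X) = -12 + X (W(X) = -8 + (X - 4) = -8 + (-4 + X) = -12 + X)
N(p, Y) = -14 + 2*Y (N(p, Y) = (-12 + Y) + (-2 + Y) = -14 + 2*Y)
(K(27, a(0, -7)) + N(51, 59)) - 3069 = (-17 + (-14 + 2*59)) - 3069 = (-17 + (-14 + 118)) - 3069 = (-17 + 104) - 3069 = 87 - 3069 = -2982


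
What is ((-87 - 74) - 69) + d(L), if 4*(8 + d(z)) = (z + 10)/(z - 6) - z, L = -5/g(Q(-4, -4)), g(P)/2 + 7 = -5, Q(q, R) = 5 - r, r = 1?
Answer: -3182447/13344 ≈ -238.49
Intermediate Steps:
Q(q, R) = 4 (Q(q, R) = 5 - 1*1 = 5 - 1 = 4)
g(P) = -24 (g(P) = -14 + 2*(-5) = -14 - 10 = -24)
L = 5/24 (L = -5/(-24) = -5*(-1/24) = 5/24 ≈ 0.20833)
d(z) = -8 - z/4 + (10 + z)/(4*(-6 + z)) (d(z) = -8 + ((z + 10)/(z - 6) - z)/4 = -8 + ((10 + z)/(-6 + z) - z)/4 = -8 + (-z + (10 + z)/(-6 + z))/4 = -8 + (-z/4 + (10 + z)/(4*(-6 + z))) = -8 - z/4 + (10 + z)/(4*(-6 + z)))
((-87 - 74) - 69) + d(L) = ((-87 - 74) - 69) + (202 - (5/24)² - 25*5/24)/(4*(-6 + 5/24)) = (-161 - 69) + (202 - 1*25/576 - 125/24)/(4*(-139/24)) = -230 + (¼)*(-24/139)*(202 - 25/576 - 125/24) = -230 + (¼)*(-24/139)*(113327/576) = -230 - 113327/13344 = -3182447/13344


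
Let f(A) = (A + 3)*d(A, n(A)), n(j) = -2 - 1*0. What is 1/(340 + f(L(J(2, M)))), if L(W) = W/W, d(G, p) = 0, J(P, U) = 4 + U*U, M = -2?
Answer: 1/340 ≈ 0.0029412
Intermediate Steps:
n(j) = -2 (n(j) = -2 + 0 = -2)
J(P, U) = 4 + U**2
L(W) = 1
f(A) = 0 (f(A) = (A + 3)*0 = (3 + A)*0 = 0)
1/(340 + f(L(J(2, M)))) = 1/(340 + 0) = 1/340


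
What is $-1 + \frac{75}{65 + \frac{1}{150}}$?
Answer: $\frac{1499}{9751} \approx 0.15373$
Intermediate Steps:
$-1 + \frac{75}{65 + \frac{1}{150}} = -1 + \frac{75}{\frac{9751}{150}} = -1 + 75 \cdot \frac{150}{9751} = -1 + \frac{11250}{9751} = \frac{1499}{9751}$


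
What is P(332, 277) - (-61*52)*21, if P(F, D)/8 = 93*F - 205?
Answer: 311980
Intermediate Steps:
P(F, D) = -1640 + 744*F (P(F, D) = 8*(93*F - 205) = 8*(-205 + 93*F) = -1640 + 744*F)
P(332, 277) - (-61*52)*21 = (-1640 + 744*332) - (-61*52)*21 = (-1640 + 247008) - (-3172)*21 = 245368 - 1*(-66612) = 245368 + 66612 = 311980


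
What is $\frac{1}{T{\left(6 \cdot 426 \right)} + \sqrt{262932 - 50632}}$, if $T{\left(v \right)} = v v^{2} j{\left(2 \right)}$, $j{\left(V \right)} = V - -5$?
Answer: $\frac{29222717328}{3415868832128765785261} - \frac{5 \sqrt{2123}}{6831737664257531570522} \approx 8.555 \cdot 10^{-12}$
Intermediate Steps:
$j{\left(V \right)} = 5 + V$ ($j{\left(V \right)} = V + 5 = 5 + V$)
$T{\left(v \right)} = 7 v^{3}$ ($T{\left(v \right)} = v v^{2} \left(5 + 2\right) = v^{3} \cdot 7 = 7 v^{3}$)
$\frac{1}{T{\left(6 \cdot 426 \right)} + \sqrt{262932 - 50632}} = \frac{1}{7 \left(6 \cdot 426\right)^{3} + \sqrt{262932 - 50632}} = \frac{1}{7 \cdot 2556^{3} + \sqrt{212300}} = \frac{1}{7 \cdot 16698695616 + 10 \sqrt{2123}} = \frac{1}{116890869312 + 10 \sqrt{2123}}$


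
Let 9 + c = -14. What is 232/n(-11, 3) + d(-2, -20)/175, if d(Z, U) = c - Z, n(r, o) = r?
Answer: -5833/275 ≈ -21.211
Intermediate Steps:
c = -23 (c = -9 - 14 = -23)
d(Z, U) = -23 - Z
232/n(-11, 3) + d(-2, -20)/175 = 232/(-11) + (-23 - 1*(-2))/175 = 232*(-1/11) + (-23 + 2)*(1/175) = -232/11 - 21*1/175 = -232/11 - 3/25 = -5833/275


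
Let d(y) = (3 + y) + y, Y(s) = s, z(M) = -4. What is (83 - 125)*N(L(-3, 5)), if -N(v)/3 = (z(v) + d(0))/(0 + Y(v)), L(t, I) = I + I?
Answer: -63/5 ≈ -12.600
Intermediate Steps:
L(t, I) = 2*I
d(y) = 3 + 2*y
N(v) = 3/v (N(v) = -3*(-4 + (3 + 2*0))/(0 + v) = -3*(-4 + (3 + 0))/v = -3*(-4 + 3)/v = -(-3)/v = 3/v)
(83 - 125)*N(L(-3, 5)) = (83 - 125)*(3/((2*5))) = -126/10 = -42*3/10 = -63/5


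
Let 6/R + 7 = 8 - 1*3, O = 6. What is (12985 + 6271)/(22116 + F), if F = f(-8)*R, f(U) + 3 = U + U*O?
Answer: 19256/22293 ≈ 0.86377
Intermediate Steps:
f(U) = -3 + 7*U (f(U) = -3 + (U + U*6) = -3 + (U + 6*U) = -3 + 7*U)
R = -3 (R = 6/(-7 + (8 - 1*3)) = 6/(-7 + (8 - 3)) = 6/(-7 + 5) = 6/(-2) = 6*(-1/2) = -3)
F = 177 (F = (-3 + 7*(-8))*(-3) = (-3 - 56)*(-3) = -59*(-3) = 177)
(12985 + 6271)/(22116 + F) = (12985 + 6271)/(22116 + 177) = 19256/22293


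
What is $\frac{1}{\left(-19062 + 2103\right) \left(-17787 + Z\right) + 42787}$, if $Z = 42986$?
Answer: $- \frac{1}{427307054} \approx -2.3402 \cdot 10^{-9}$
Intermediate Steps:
$\frac{1}{\left(-19062 + 2103\right) \left(-17787 + Z\right) + 42787} = \frac{1}{\left(-19062 + 2103\right) \left(-17787 + 42986\right) + 42787} = \frac{1}{\left(-16959\right) 25199 + 42787} = \frac{1}{-427349841 + 42787} = \frac{1}{-427307054} = - \frac{1}{427307054}$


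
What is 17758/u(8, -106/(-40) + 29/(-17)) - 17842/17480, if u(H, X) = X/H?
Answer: 422154518759/2805540 ≈ 1.5047e+5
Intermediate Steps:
17758/u(8, -106/(-40) + 29/(-17)) - 17842/17480 = 17758/(((-106/(-40) + 29/(-17))/8)) - 17842/17480 = 17758/(((-106*(-1/40) + 29*(-1/17))*(1/8))) - 17842*1/17480 = 17758/(((53/20 - 29/17)*(1/8))) - 8921/8740 = 17758/(((321/340)*(1/8))) - 8921/8740 = 17758/(321/2720) - 8921/8740 = 17758*(2720/321) - 8921/8740 = 48301760/321 - 8921/8740 = 422154518759/2805540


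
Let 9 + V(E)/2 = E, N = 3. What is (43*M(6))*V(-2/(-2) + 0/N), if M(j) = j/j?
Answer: -688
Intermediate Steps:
M(j) = 1
V(E) = -18 + 2*E
(43*M(6))*V(-2/(-2) + 0/N) = (43*1)*(-18 + 2*(-2/(-2) + 0/3)) = 43*(-18 + 2*(-2*(-½) + 0*(⅓))) = 43*(-18 + 2*(1 + 0)) = 43*(-18 + 2*1) = 43*(-18 + 2) = 43*(-16) = -688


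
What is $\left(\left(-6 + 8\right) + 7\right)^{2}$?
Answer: $81$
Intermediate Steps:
$\left(\left(-6 + 8\right) + 7\right)^{2} = \left(2 + 7\right)^{2} = 9^{2} = 81$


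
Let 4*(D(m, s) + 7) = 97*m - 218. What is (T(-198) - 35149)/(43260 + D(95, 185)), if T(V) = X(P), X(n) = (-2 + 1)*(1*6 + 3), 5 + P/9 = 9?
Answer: -140632/182009 ≈ -0.77267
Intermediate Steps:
P = 36 (P = -45 + 9*9 = -45 + 81 = 36)
D(m, s) = -123/2 + 97*m/4 (D(m, s) = -7 + (97*m - 218)/4 = -7 + (-218 + 97*m)/4 = -7 + (-109/2 + 97*m/4) = -123/2 + 97*m/4)
X(n) = -9 (X(n) = -(6 + 3) = -1*9 = -9)
T(V) = -9
(T(-198) - 35149)/(43260 + D(95, 185)) = (-9 - 35149)/(43260 + (-123/2 + (97/4)*95)) = -35158/(43260 + (-123/2 + 9215/4)) = -35158/(43260 + 8969/4) = -35158/182009/4 = -35158*4/182009 = -140632/182009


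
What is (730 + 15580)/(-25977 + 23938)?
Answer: -16310/2039 ≈ -7.9990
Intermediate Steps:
(730 + 15580)/(-25977 + 23938) = 16310/(-2039) = 16310*(-1/2039) = -16310/2039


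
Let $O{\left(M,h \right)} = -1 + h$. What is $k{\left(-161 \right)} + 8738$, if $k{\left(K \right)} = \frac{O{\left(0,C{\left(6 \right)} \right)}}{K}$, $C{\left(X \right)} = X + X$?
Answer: $\frac{1406807}{161} \approx 8737.9$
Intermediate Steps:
$C{\left(X \right)} = 2 X$
$k{\left(K \right)} = \frac{11}{K}$ ($k{\left(K \right)} = \frac{-1 + 2 \cdot 6}{K} = \frac{-1 + 12}{K} = \frac{11}{K}$)
$k{\left(-161 \right)} + 8738 = \frac{11}{-161} + 8738 = 11 \left(- \frac{1}{161}\right) + 8738 = - \frac{11}{161} + 8738 = \frac{1406807}{161}$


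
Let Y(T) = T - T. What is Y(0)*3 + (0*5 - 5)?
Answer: -5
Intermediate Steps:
Y(T) = 0
Y(0)*3 + (0*5 - 5) = 0*3 + (0*5 - 5) = 0 + (0 - 5) = 0 - 5 = -5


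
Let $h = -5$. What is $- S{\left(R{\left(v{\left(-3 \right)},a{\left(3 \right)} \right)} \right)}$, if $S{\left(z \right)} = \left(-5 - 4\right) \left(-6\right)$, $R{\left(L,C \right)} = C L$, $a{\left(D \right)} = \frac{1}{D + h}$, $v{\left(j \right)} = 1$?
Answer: $-54$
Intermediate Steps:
$a{\left(D \right)} = \frac{1}{-5 + D}$ ($a{\left(D \right)} = \frac{1}{D - 5} = \frac{1}{-5 + D}$)
$S{\left(z \right)} = 54$ ($S{\left(z \right)} = \left(-9\right) \left(-6\right) = 54$)
$- S{\left(R{\left(v{\left(-3 \right)},a{\left(3 \right)} \right)} \right)} = \left(-1\right) 54 = -54$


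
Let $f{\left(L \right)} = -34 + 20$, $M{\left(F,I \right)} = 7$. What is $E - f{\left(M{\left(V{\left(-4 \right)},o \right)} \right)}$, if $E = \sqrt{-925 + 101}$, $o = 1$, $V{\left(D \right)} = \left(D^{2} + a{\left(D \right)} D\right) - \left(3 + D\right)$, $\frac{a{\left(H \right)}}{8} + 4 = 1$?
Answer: $14 + 2 i \sqrt{206} \approx 14.0 + 28.705 i$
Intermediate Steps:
$a{\left(H \right)} = -24$ ($a{\left(H \right)} = -32 + 8 \cdot 1 = -32 + 8 = -24$)
$V{\left(D \right)} = -3 + D^{2} - 25 D$ ($V{\left(D \right)} = \left(D^{2} - 24 D\right) - \left(3 + D\right) = -3 + D^{2} - 25 D$)
$f{\left(L \right)} = -14$
$E = 2 i \sqrt{206}$ ($E = \sqrt{-824} = 2 i \sqrt{206} \approx 28.705 i$)
$E - f{\left(M{\left(V{\left(-4 \right)},o \right)} \right)} = 2 i \sqrt{206} - -14 = 2 i \sqrt{206} + 14 = 14 + 2 i \sqrt{206}$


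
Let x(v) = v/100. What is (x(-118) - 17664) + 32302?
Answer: 731841/50 ≈ 14637.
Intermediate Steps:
x(v) = v/100 (x(v) = v*(1/100) = v/100)
(x(-118) - 17664) + 32302 = ((1/100)*(-118) - 17664) + 32302 = (-59/50 - 17664) + 32302 = -883259/50 + 32302 = 731841/50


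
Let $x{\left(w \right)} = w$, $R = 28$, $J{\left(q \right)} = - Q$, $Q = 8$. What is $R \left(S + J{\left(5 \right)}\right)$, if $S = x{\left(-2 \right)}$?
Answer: $-280$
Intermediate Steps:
$J{\left(q \right)} = -8$ ($J{\left(q \right)} = \left(-1\right) 8 = -8$)
$S = -2$
$R \left(S + J{\left(5 \right)}\right) = 28 \left(-2 - 8\right) = 28 \left(-10\right) = -280$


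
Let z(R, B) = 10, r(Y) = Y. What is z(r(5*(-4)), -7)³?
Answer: 1000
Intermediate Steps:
z(r(5*(-4)), -7)³ = 10³ = 1000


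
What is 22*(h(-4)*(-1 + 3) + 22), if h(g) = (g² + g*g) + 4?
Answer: 2068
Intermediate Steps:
h(g) = 4 + 2*g² (h(g) = (g² + g²) + 4 = 2*g² + 4 = 4 + 2*g²)
22*(h(-4)*(-1 + 3) + 22) = 22*((4 + 2*(-4)²)*(-1 + 3) + 22) = 22*((4 + 2*16)*2 + 22) = 22*((4 + 32)*2 + 22) = 22*(36*2 + 22) = 22*(72 + 22) = 22*94 = 2068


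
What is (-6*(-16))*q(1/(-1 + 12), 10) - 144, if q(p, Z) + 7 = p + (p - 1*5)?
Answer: -14064/11 ≈ -1278.5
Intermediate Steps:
q(p, Z) = -12 + 2*p (q(p, Z) = -7 + (p + (p - 1*5)) = -7 + (p + (p - 5)) = -7 + (p + (-5 + p)) = -7 + (-5 + 2*p) = -12 + 2*p)
(-6*(-16))*q(1/(-1 + 12), 10) - 144 = (-6*(-16))*(-12 + 2/(-1 + 12)) - 144 = 96*(-12 + 2/11) - 144 = 96*(-130/11) - 144 = -12480/11 - 144 = -14064/11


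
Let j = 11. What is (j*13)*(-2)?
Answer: -286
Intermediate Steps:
(j*13)*(-2) = (11*13)*(-2) = 143*(-2) = -286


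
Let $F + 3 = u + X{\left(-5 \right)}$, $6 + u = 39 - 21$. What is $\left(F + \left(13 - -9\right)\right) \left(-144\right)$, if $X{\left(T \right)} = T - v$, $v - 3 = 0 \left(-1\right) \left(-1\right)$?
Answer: $-3312$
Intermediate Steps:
$u = 12$ ($u = -6 + \left(39 - 21\right) = -6 + 18 = 12$)
$v = 3$ ($v = 3 + 0 \left(-1\right) \left(-1\right) = 3 + 0 \left(-1\right) = 3 + 0 = 3$)
$X{\left(T \right)} = -3 + T$ ($X{\left(T \right)} = T - 3 = -3 + T$)
$F = 1$ ($F = -3 + \left(12 - 8\right) = -3 + 4 = 1$)
$\left(F + \left(13 - -9\right)\right) \left(-144\right) = \left(1 + \left(13 - -9\right)\right) \left(-144\right) = \left(1 + \left(13 + 9\right)\right) \left(-144\right) = \left(1 + 22\right) \left(-144\right) = 23 \left(-144\right) = -3312$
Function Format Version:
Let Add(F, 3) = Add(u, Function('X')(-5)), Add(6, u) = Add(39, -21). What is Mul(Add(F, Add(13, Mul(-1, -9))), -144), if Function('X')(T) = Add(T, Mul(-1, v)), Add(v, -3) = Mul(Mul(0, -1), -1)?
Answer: -3312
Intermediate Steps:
u = 12 (u = Add(-6, Add(39, -21)) = Add(-6, 18) = 12)
v = 3 (v = Add(3, Mul(Mul(0, -1), -1)) = Add(3, Mul(0, -1)) = Add(3, 0) = 3)
Function('X')(T) = Add(-3, T) (Function('X')(T) = Add(T, Mul(-1, 3)) = Add(T, -3) = Add(-3, T))
F = 1 (F = Add(-3, Add(12, Add(-3, -5))) = Add(-3, Add(12, -8)) = Add(-3, 4) = 1)
Mul(Add(F, Add(13, Mul(-1, -9))), -144) = Mul(Add(1, Add(13, Mul(-1, -9))), -144) = Mul(Add(1, Add(13, 9)), -144) = Mul(Add(1, 22), -144) = Mul(23, -144) = -3312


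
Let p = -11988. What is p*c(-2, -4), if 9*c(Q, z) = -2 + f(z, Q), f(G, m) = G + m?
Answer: 10656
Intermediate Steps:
c(Q, z) = -2/9 + Q/9 + z/9 (c(Q, z) = (-2 + (z + Q))/9 = (-2 + (Q + z))/9 = (-2 + Q + z)/9 = -2/9 + Q/9 + z/9)
p*c(-2, -4) = -11988*(-2/9 + (1/9)*(-2) + (1/9)*(-4)) = -11988*(-2/9 - 2/9 - 4/9) = -11988*(-8/9) = 10656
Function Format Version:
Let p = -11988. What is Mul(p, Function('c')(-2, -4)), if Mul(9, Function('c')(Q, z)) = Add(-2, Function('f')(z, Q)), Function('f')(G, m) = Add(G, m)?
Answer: 10656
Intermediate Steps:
Function('c')(Q, z) = Add(Rational(-2, 9), Mul(Rational(1, 9), Q), Mul(Rational(1, 9), z)) (Function('c')(Q, z) = Mul(Rational(1, 9), Add(-2, Add(z, Q))) = Mul(Rational(1, 9), Add(-2, Add(Q, z))) = Mul(Rational(1, 9), Add(-2, Q, z)) = Add(Rational(-2, 9), Mul(Rational(1, 9), Q), Mul(Rational(1, 9), z)))
Mul(p, Function('c')(-2, -4)) = Mul(-11988, Add(Rational(-2, 9), Mul(Rational(1, 9), -2), Mul(Rational(1, 9), -4))) = Mul(-11988, Add(Rational(-2, 9), Rational(-2, 9), Rational(-4, 9))) = Mul(-11988, Rational(-8, 9)) = 10656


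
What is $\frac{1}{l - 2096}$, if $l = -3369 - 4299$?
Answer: $- \frac{1}{9764} \approx -0.00010242$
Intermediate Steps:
$l = -7668$ ($l = -3369 - 4299 = -7668$)
$\frac{1}{l - 2096} = \frac{1}{-7668 - 2096} = \frac{1}{-9764} = - \frac{1}{9764}$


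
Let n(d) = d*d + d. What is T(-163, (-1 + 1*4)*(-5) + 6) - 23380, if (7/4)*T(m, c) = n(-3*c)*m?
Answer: -93796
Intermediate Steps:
n(d) = d + d**2 (n(d) = d**2 + d = d + d**2)
T(m, c) = -12*c*m*(1 - 3*c)/7 (T(m, c) = 4*(((-3*c)*(1 - 3*c))*m)/7 = 4*((-3*c*(1 - 3*c))*m)/7 = 4*(-3*c*m*(1 - 3*c))/7 = -12*c*m*(1 - 3*c)/7)
T(-163, (-1 + 1*4)*(-5) + 6) - 23380 = (12/7)*((-1 + 1*4)*(-5) + 6)*(-163)*(-1 + 3*((-1 + 1*4)*(-5) + 6)) - 23380 = (12/7)*((-1 + 4)*(-5) + 6)*(-163)*(-1 + 3*((-1 + 4)*(-5) + 6)) - 23380 = (12/7)*(3*(-5) + 6)*(-163)*(-1 + 3*(3*(-5) + 6)) - 23380 = (12/7)*(-15 + 6)*(-163)*(-1 + 3*(-15 + 6)) - 23380 = (12/7)*(-9)*(-163)*(-1 + 3*(-9)) - 23380 = (12/7)*(-9)*(-163)*(-1 - 27) - 23380 = (12/7)*(-9)*(-163)*(-28) - 23380 = -70416 - 23380 = -93796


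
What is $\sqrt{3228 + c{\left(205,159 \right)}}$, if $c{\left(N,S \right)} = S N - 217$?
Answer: $\sqrt{35606} \approx 188.7$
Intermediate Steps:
$c{\left(N,S \right)} = -217 + N S$ ($c{\left(N,S \right)} = N S - 217 = -217 + N S$)
$\sqrt{3228 + c{\left(205,159 \right)}} = \sqrt{3228 + \left(-217 + 205 \cdot 159\right)} = \sqrt{3228 + \left(-217 + 32595\right)} = \sqrt{3228 + 32378} = \sqrt{35606}$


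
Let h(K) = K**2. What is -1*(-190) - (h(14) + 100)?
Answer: -106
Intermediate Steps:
-1*(-190) - (h(14) + 100) = -1*(-190) - (14**2 + 100) = 190 - (196 + 100) = 190 - 1*296 = 190 - 296 = -106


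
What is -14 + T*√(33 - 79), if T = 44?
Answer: -14 + 44*I*√46 ≈ -14.0 + 298.42*I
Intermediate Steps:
-14 + T*√(33 - 79) = -14 + 44*√(33 - 79) = -14 + 44*√(-46) = -14 + 44*(I*√46) = -14 + 44*I*√46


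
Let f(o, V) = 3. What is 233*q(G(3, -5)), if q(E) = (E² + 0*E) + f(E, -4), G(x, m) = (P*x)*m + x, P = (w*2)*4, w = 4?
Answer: 53014956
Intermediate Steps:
P = 32 (P = (4*2)*4 = 8*4 = 32)
G(x, m) = x + 32*m*x (G(x, m) = (32*x)*m + x = 32*m*x + x = x + 32*m*x)
q(E) = 3 + E² (q(E) = (E² + 0*E) + 3 = (E² + 0) + 3 = E² + 3 = 3 + E²)
233*q(G(3, -5)) = 233*(3 + (3*(1 + 32*(-5)))²) = 233*(3 + (3*(1 - 160))²) = 233*(3 + (3*(-159))²) = 233*(3 + (-477)²) = 233*(3 + 227529) = 233*227532 = 53014956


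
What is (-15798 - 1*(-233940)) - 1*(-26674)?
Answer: 244816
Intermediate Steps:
(-15798 - 1*(-233940)) - 1*(-26674) = (-15798 + 233940) + 26674 = 218142 + 26674 = 244816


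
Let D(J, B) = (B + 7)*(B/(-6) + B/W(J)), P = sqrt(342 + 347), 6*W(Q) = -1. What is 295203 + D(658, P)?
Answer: 1745725/6 - 259*sqrt(689)/6 ≈ 2.8982e+5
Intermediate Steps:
W(Q) = -1/6 (W(Q) = (1/6)*(-1) = -1/6)
P = sqrt(689) ≈ 26.249
D(J, B) = -37*B*(7 + B)/6 (D(J, B) = (B + 7)*(B/(-6) + B/(-1/6)) = (7 + B)*(B*(-1/6) + B*(-6)) = (7 + B)*(-B/6 - 6*B) = (7 + B)*(-37*B/6) = -37*B*(7 + B)/6)
295203 + D(658, P) = 295203 - 37*sqrt(689)*(7 + sqrt(689))/6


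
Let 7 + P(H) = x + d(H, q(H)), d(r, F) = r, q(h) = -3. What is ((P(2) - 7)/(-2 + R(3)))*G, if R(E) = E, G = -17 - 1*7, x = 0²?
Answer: 288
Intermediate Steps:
x = 0
P(H) = -7 + H (P(H) = -7 + (0 + H) = -7 + H)
G = -24 (G = -17 - 7 = -24)
((P(2) - 7)/(-2 + R(3)))*G = (((-7 + 2) - 7)/(-2 + 3))*(-24) = ((-5 - 7)/1)*(-24) = -12*1*(-24) = -12*(-24) = 288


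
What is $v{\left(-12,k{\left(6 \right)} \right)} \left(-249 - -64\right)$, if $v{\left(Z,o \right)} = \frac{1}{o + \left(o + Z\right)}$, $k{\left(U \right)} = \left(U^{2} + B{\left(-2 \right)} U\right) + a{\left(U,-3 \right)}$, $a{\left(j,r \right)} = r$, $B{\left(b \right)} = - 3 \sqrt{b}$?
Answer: $- \frac{185}{102} - \frac{185 i \sqrt{2}}{153} \approx -1.8137 - 1.71 i$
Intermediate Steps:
$k{\left(U \right)} = -3 + U^{2} - 3 i U \sqrt{2}$ ($k{\left(U \right)} = \left(U^{2} + - 3 \sqrt{-2} U\right) - 3 = \left(U^{2} + - 3 i \sqrt{2} U\right) - 3 = \left(U^{2} - 3 i U \sqrt{2}\right) - 3 = -3 + U^{2} - 3 i U \sqrt{2}$)
$v{\left(Z,o \right)} = \frac{1}{Z + 2 o}$ ($v{\left(Z,o \right)} = \frac{1}{o + \left(Z + o\right)} = \frac{1}{Z + 2 o}$)
$v{\left(-12,k{\left(6 \right)} \right)} \left(-249 - -64\right) = \frac{-249 - -64}{-12 + 2 \left(-3 + 6^{2} - 3 i 6 \sqrt{2}\right)} = \frac{-249 + 64}{-12 + 2 \left(-3 + 36 - 18 i \sqrt{2}\right)} = \frac{1}{-12 + 2 \left(33 - 18 i \sqrt{2}\right)} \left(-185\right) = \frac{1}{-12 + \left(66 - 36 i \sqrt{2}\right)} \left(-185\right) = \frac{1}{54 - 36 i \sqrt{2}} \left(-185\right) = - \frac{185}{54 - 36 i \sqrt{2}}$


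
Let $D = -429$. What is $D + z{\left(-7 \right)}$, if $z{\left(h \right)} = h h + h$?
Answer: $-387$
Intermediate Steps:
$z{\left(h \right)} = h + h^{2}$ ($z{\left(h \right)} = h^{2} + h = h + h^{2}$)
$D + z{\left(-7 \right)} = -429 - 7 \left(1 - 7\right) = -429 - -42 = -429 + 42 = -387$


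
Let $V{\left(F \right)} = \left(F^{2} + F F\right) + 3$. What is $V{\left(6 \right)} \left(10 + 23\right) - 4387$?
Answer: $-1912$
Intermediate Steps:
$V{\left(F \right)} = 3 + 2 F^{2}$ ($V{\left(F \right)} = \left(F^{2} + F^{2}\right) + 3 = 2 F^{2} + 3 = 3 + 2 F^{2}$)
$V{\left(6 \right)} \left(10 + 23\right) - 4387 = \left(3 + 2 \cdot 6^{2}\right) \left(10 + 23\right) - 4387 = \left(3 + 2 \cdot 36\right) 33 - 4387 = \left(3 + 72\right) 33 - 4387 = 75 \cdot 33 - 4387 = 2475 - 4387 = -1912$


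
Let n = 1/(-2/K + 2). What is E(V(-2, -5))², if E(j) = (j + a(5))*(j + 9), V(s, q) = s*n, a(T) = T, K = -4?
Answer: 741321/625 ≈ 1186.1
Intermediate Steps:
n = ⅖ (n = 1/(-2/(-4) + 2) = 1/(-2*(-¼) + 2) = 1/(½ + 2) = 1/(5/2) = ⅖ ≈ 0.40000)
V(s, q) = 2*s/5 (V(s, q) = s*(⅖) = 2*s/5)
E(j) = (5 + j)*(9 + j) (E(j) = (j + 5)*(j + 9) = (5 + j)*(9 + j))
E(V(-2, -5))² = (45 + ((⅖)*(-2))² + 14*((⅖)*(-2)))² = (45 + (-⅘)² + 14*(-⅘))² = (45 + 16/25 - 56/5)² = (861/25)² = 741321/625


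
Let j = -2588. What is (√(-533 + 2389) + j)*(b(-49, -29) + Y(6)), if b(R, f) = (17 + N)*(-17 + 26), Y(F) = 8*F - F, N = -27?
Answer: 124224 - 384*√29 ≈ 1.2216e+5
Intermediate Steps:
Y(F) = 7*F
b(R, f) = -90 (b(R, f) = (17 - 27)*(-17 + 26) = -10*9 = -90)
(√(-533 + 2389) + j)*(b(-49, -29) + Y(6)) = (√(-533 + 2389) - 2588)*(-90 + 7*6) = (√1856 - 2588)*(-90 + 42) = (8*√29 - 2588)*(-48) = (-2588 + 8*√29)*(-48) = 124224 - 384*√29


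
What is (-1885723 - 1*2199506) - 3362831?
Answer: -7448060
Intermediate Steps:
(-1885723 - 1*2199506) - 3362831 = (-1885723 - 2199506) - 3362831 = -4085229 - 3362831 = -7448060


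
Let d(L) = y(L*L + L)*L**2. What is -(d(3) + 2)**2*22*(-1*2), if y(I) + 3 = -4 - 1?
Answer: 215600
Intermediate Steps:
y(I) = -8 (y(I) = -3 + (-4 - 1) = -3 - 5 = -8)
d(L) = -8*L**2
-(d(3) + 2)**2*22*(-1*2) = -(-8*3**2 + 2)**2*22*(-1*2) = -(-8*9 + 2)**2*22*(-2) = -(-72 + 2)**2*22*(-2) = -(-70)**2*22*(-2) = -4900*22*(-2) = -107800*(-2) = -1*(-215600) = 215600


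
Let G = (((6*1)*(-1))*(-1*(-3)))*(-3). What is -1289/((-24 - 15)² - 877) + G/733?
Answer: -910061/472052 ≈ -1.9279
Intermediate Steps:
G = 54 (G = ((6*(-1))*3)*(-3) = -6*3*(-3) = -18*(-3) = 54)
-1289/((-24 - 15)² - 877) + G/733 = -1289/((-24 - 15)² - 877) + 54/733 = -1289/((-39)² - 877) + 54*(1/733) = -1289/(1521 - 877) + 54/733 = -1289/644 + 54/733 = -910061/472052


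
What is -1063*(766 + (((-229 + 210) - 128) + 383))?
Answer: -1065126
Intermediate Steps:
-1063*(766 + (((-229 + 210) - 128) + 383)) = -1063*(766 + ((-19 - 128) + 383)) = -1063*(766 + (-147 + 383)) = -1063*(766 + 236) = -1063*1002 = -1065126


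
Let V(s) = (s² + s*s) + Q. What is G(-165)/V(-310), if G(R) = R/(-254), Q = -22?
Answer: 165/48813212 ≈ 3.3802e-6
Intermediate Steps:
G(R) = -R/254 (G(R) = R*(-1/254) = -R/254)
V(s) = -22 + 2*s² (V(s) = (s² + s*s) - 22 = (s² + s²) - 22 = 2*s² - 22 = -22 + 2*s²)
G(-165)/V(-310) = (-1/254*(-165))/(-22 + 2*(-310)²) = 165/(254*(-22 + 2*96100)) = 165/(254*(-22 + 192200)) = (165/254)/192178 = (165/254)*(1/192178) = 165/48813212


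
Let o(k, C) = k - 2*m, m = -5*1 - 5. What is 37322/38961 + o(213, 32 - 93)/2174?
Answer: 90215941/84701214 ≈ 1.0651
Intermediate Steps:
m = -10 (m = -5 - 5 = -10)
o(k, C) = 20 + k (o(k, C) = k - 2*(-10) = k + 20 = 20 + k)
37322/38961 + o(213, 32 - 93)/2174 = 37322/38961 + (20 + 213)/2174 = 37322*(1/38961) + 233*(1/2174) = 37322/38961 + 233/2174 = 90215941/84701214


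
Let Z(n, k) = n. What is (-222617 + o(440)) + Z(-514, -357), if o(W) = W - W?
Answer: -223131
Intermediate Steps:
o(W) = 0
(-222617 + o(440)) + Z(-514, -357) = (-222617 + 0) - 514 = -222617 - 514 = -223131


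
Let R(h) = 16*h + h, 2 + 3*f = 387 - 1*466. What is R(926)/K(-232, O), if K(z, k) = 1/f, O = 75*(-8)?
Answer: -425034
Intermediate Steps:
f = -27 (f = -⅔ + (387 - 1*466)/3 = -⅔ + (387 - 466)/3 = -⅔ + (⅓)*(-79) = -⅔ - 79/3 = -27)
R(h) = 17*h
O = -600
K(z, k) = -1/27 (K(z, k) = 1/(-27) = -1/27)
R(926)/K(-232, O) = (17*926)/(-1/27) = 15742*(-27) = -425034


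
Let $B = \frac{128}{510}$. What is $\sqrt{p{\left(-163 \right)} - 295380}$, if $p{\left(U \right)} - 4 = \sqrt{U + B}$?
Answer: $\frac{\sqrt{-19206824400 + 255 i \sqrt{10582755}}}{255} \approx 0.011737 + 543.49 i$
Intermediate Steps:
$B = \frac{64}{255}$ ($B = 128 \cdot \frac{1}{510} = \frac{64}{255} \approx 0.25098$)
$p{\left(U \right)} = 4 + \sqrt{\frac{64}{255} + U}$ ($p{\left(U \right)} = 4 + \sqrt{U + \frac{64}{255}} = 4 + \sqrt{\frac{64}{255} + U}$)
$\sqrt{p{\left(-163 \right)} - 295380} = \sqrt{\left(4 + \frac{\sqrt{16320 + 65025 \left(-163\right)}}{255}\right) - 295380} = \sqrt{\left(4 + \frac{\sqrt{16320 - 10599075}}{255}\right) - 295380} = \sqrt{\left(4 + \frac{\sqrt{-10582755}}{255}\right) - 295380} = \sqrt{\left(4 + \frac{i \sqrt{10582755}}{255}\right) - 295380} = \sqrt{-295376 + \frac{i \sqrt{10582755}}{255}}$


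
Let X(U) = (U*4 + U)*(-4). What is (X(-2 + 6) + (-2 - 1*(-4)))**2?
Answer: 6084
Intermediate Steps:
X(U) = -20*U (X(U) = (4*U + U)*(-4) = (5*U)*(-4) = -20*U)
(X(-2 + 6) + (-2 - 1*(-4)))**2 = (-20*(-2 + 6) + (-2 - 1*(-4)))**2 = (-20*4 + (-2 + 4))**2 = (-80 + 2)**2 = (-78)**2 = 6084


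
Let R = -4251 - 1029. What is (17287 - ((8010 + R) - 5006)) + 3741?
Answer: 23304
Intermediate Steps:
R = -5280
(17287 - ((8010 + R) - 5006)) + 3741 = (17287 - ((8010 - 5280) - 5006)) + 3741 = (17287 - (2730 - 5006)) + 3741 = (17287 - 1*(-2276)) + 3741 = (17287 + 2276) + 3741 = 19563 + 3741 = 23304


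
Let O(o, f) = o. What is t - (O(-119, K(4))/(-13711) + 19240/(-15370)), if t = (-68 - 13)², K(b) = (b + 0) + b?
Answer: 138291444788/21073807 ≈ 6562.2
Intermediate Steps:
K(b) = 2*b (K(b) = b + b = 2*b)
t = 6561 (t = (-81)² = 6561)
t - (O(-119, K(4))/(-13711) + 19240/(-15370)) = 6561 - (-119/(-13711) + 19240/(-15370)) = 6561 - (-119*(-1/13711) + 19240*(-1/15370)) = 6561 - (119/13711 - 1924/1537) = 6561 - 1*(-26197061/21073807) = 6561 + 26197061/21073807 = 138291444788/21073807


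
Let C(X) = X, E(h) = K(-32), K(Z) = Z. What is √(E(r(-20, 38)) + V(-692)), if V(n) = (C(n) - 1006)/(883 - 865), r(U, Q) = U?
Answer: I*√1137/3 ≈ 11.24*I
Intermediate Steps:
E(h) = -32
V(n) = -503/9 + n/18 (V(n) = (n - 1006)/(883 - 865) = (-1006 + n)/18 = (-1006 + n)*(1/18) = -503/9 + n/18)
√(E(r(-20, 38)) + V(-692)) = √(-32 + (-503/9 + (1/18)*(-692))) = √(-32 + (-503/9 - 346/9)) = √(-32 - 283/3) = √(-379/3) = I*√1137/3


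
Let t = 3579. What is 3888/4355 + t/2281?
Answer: 24455073/9933755 ≈ 2.4618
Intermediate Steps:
3888/4355 + t/2281 = 3888/4355 + 3579/2281 = 24455073/9933755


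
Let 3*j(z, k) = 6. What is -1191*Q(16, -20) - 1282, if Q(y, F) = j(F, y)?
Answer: -3664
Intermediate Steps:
j(z, k) = 2 (j(z, k) = (1/3)*6 = 2)
Q(y, F) = 2
-1191*Q(16, -20) - 1282 = -1191*2 - 1282 = -2382 - 1282 = -3664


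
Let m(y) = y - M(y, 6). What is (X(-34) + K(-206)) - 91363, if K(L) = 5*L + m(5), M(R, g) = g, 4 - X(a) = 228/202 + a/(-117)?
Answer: -1091789402/11817 ≈ -92391.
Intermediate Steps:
X(a) = 290/101 + a/117 (X(a) = 4 - (228/202 + a/(-117)) = 4 - (228*(1/202) + a*(-1/117)) = 4 - (114/101 - a/117) = 4 + (-114/101 + a/117) = 290/101 + a/117)
m(y) = -6 + y (m(y) = y - 1*6 = y - 6 = -6 + y)
K(L) = -1 + 5*L (K(L) = 5*L + (-6 + 5) = 5*L - 1 = -1 + 5*L)
(X(-34) + K(-206)) - 91363 = ((290/101 + (1/117)*(-34)) + (-1 + 5*(-206))) - 91363 = ((290/101 - 34/117) + (-1 - 1030)) - 91363 = (30496/11817 - 1031) - 91363 = -12152831/11817 - 91363 = -1091789402/11817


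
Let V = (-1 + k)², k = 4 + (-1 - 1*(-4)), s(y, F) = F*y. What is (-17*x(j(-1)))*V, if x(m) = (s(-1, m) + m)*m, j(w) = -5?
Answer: 0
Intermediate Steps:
k = 7 (k = 4 + (-1 + 4) = 4 + 3 = 7)
V = 36 (V = (-1 + 7)² = 6² = 36)
x(m) = 0 (x(m) = (m*(-1) + m)*m = (-m + m)*m = 0*m = 0)
(-17*x(j(-1)))*V = -17*0*36 = 0*36 = 0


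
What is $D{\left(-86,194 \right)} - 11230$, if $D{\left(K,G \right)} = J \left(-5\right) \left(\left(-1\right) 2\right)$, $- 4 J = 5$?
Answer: $- \frac{22485}{2} \approx -11243.0$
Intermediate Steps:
$J = - \frac{5}{4}$ ($J = \left(- \frac{1}{4}\right) 5 = - \frac{5}{4} \approx -1.25$)
$D{\left(K,G \right)} = - \frac{25}{2}$ ($D{\left(K,G \right)} = \left(- \frac{5}{4}\right) \left(-5\right) \left(\left(-1\right) 2\right) = \frac{25}{4} \left(-2\right) = - \frac{25}{2}$)
$D{\left(-86,194 \right)} - 11230 = - \frac{25}{2} - 11230 = - \frac{22485}{2}$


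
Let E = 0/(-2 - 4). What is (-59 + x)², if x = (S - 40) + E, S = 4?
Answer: 9025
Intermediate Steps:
E = 0 (E = 0/(-6) = 0*(-⅙) = 0)
x = -36 (x = (4 - 40) + 0 = -36 + 0 = -36)
(-59 + x)² = (-59 - 36)² = (-95)² = 9025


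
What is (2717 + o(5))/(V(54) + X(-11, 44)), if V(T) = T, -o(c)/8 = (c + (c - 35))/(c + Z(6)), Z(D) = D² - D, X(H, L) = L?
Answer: 19059/686 ≈ 27.783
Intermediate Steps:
o(c) = -8*(-35 + 2*c)/(30 + c) (o(c) = -8*(c + (c - 35))/(c + 6*(-1 + 6)) = -8*(c + (-35 + c))/(c + 6*5) = -8*(-35 + 2*c)/(c + 30) = -8*(-35 + 2*c)/(30 + c))
(2717 + o(5))/(V(54) + X(-11, 44)) = (2717 + 8*(35 - 2*5)/(30 + 5))/(54 + 44) = (2717 + 8*(35 - 10)/35)/98 = (2717 + 8*(1/35)*25)*(1/98) = (2717 + 40/7)*(1/98) = (19059/7)*(1/98) = 19059/686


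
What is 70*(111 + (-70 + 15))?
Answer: 3920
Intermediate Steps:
70*(111 + (-70 + 15)) = 70*(111 - 55) = 70*56 = 3920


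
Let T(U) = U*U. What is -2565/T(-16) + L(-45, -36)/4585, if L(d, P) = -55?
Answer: -2354921/234752 ≈ -10.032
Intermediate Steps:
T(U) = U²
-2565/T(-16) + L(-45, -36)/4585 = -2565/((-16)²) - 55/4585 = -2565/256 - 55*1/4585 = -2565*1/256 - 11/917 = -2565/256 - 11/917 = -2354921/234752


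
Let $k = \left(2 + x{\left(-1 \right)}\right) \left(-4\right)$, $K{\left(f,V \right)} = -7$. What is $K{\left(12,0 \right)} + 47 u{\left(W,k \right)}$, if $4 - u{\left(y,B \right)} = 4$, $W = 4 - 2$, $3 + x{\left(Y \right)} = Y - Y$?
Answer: $-7$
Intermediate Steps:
$x{\left(Y \right)} = -3$ ($x{\left(Y \right)} = -3 + \left(Y - Y\right) = -3 + 0 = -3$)
$W = 2$ ($W = 4 - 2 = 2$)
$k = 4$ ($k = \left(2 - 3\right) \left(-4\right) = \left(-1\right) \left(-4\right) = 4$)
$u{\left(y,B \right)} = 0$ ($u{\left(y,B \right)} = 4 - 4 = 0$)
$K{\left(12,0 \right)} + 47 u{\left(W,k \right)} = -7 + 47 \cdot 0 = -7 + 0 = -7$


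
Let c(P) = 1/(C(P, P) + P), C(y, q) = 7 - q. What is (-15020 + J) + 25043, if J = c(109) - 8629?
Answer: 9759/7 ≈ 1394.1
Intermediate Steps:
c(P) = ⅐ (c(P) = 1/((7 - P) + P) = 1/7 = ⅐)
J = -60402/7 (J = ⅐ - 8629 = -60402/7 ≈ -8628.9)
(-15020 + J) + 25043 = (-15020 - 60402/7) + 25043 = -165542/7 + 25043 = 9759/7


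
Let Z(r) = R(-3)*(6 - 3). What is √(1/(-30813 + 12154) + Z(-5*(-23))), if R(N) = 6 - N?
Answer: 148*√429157/18659 ≈ 5.1961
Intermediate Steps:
Z(r) = 27 (Z(r) = (6 - 1*(-3))*(6 - 3) = (6 + 3)*3 = 9*3 = 27)
√(1/(-30813 + 12154) + Z(-5*(-23))) = √(1/(-30813 + 12154) + 27) = √(1/(-18659) + 27) = √(-1/18659 + 27) = √(503792/18659) = 148*√429157/18659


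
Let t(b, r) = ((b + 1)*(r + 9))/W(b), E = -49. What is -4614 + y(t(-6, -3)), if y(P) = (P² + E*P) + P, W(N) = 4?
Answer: -16791/4 ≈ -4197.8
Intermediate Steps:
t(b, r) = (1 + b)*(9 + r)/4 (t(b, r) = ((b + 1)*(r + 9))/4 = ((1 + b)*(9 + r))*(¼) = (1 + b)*(9 + r)/4)
y(P) = P² - 48*P (y(P) = (P² - 49*P) + P = P² - 48*P)
-4614 + y(t(-6, -3)) = -4614 + (9/4 + (¼)*(-3) + (9/4)*(-6) + (¼)*(-6)*(-3))*(-48 + (9/4 + (¼)*(-3) + (9/4)*(-6) + (¼)*(-6)*(-3))) = -4614 + (9/4 - ¾ - 27/2 + 9/2)*(-48 + (9/4 - ¾ - 27/2 + 9/2)) = -4614 - 15*(-48 - 15/2)/2 = -4614 - 15/2*(-111/2) = -4614 + 1665/4 = -16791/4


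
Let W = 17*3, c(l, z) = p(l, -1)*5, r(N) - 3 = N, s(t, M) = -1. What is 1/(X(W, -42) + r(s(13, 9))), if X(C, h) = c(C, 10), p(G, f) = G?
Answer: 1/257 ≈ 0.0038911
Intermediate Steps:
r(N) = 3 + N
c(l, z) = 5*l (c(l, z) = l*5 = 5*l)
W = 51
X(C, h) = 5*C
1/(X(W, -42) + r(s(13, 9))) = 1/(5*51 + (3 - 1)) = 1/(255 + 2) = 1/257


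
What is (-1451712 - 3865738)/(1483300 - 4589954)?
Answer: 2658725/1553327 ≈ 1.7116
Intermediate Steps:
(-1451712 - 3865738)/(1483300 - 4589954) = -5317450/(-3106654) = -5317450*(-1/3106654) = 2658725/1553327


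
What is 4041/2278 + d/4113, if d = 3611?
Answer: 24846491/9369414 ≈ 2.6519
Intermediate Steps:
4041/2278 + d/4113 = 4041/2278 + 3611/4113 = 24846491/9369414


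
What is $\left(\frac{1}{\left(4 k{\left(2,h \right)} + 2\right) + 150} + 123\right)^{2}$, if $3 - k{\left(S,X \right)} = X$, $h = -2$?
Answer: $\frac{447618649}{29584} \approx 15130.0$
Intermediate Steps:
$k{\left(S,X \right)} = 3 - X$
$\left(\frac{1}{\left(4 k{\left(2,h \right)} + 2\right) + 150} + 123\right)^{2} = \left(\frac{1}{\left(4 \left(3 - -2\right) + 2\right) + 150} + 123\right)^{2} = \left(\frac{1}{\left(4 \left(3 + 2\right) + 2\right) + 150} + 123\right)^{2} = \left(\frac{1}{\left(4 \cdot 5 + 2\right) + 150} + 123\right)^{2} = \left(\frac{1}{\left(20 + 2\right) + 150} + 123\right)^{2} = \left(\frac{1}{22 + 150} + 123\right)^{2} = \left(\frac{1}{172} + 123\right)^{2} = \left(\frac{21157}{172}\right)^{2} = \frac{447618649}{29584}$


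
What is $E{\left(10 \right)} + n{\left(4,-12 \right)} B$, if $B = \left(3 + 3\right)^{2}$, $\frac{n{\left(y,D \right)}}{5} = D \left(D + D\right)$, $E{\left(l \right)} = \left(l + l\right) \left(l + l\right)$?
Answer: $52240$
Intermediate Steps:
$E{\left(l \right)} = 4 l^{2}$ ($E{\left(l \right)} = 2 l 2 l = 4 l^{2}$)
$n{\left(y,D \right)} = 10 D^{2}$ ($n{\left(y,D \right)} = 5 D \left(D + D\right) = 5 D 2 D = 5 \cdot 2 D^{2} = 10 D^{2}$)
$B = 36$ ($B = 6^{2} = 36$)
$E{\left(10 \right)} + n{\left(4,-12 \right)} B = 4 \cdot 10^{2} + 10 \left(-12\right)^{2} \cdot 36 = 4 \cdot 100 + 10 \cdot 144 \cdot 36 = 400 + 1440 \cdot 36 = 400 + 51840 = 52240$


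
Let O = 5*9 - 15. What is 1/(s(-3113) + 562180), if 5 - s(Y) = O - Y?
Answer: 1/559042 ≈ 1.7888e-6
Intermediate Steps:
O = 30 (O = 45 - 15 = 30)
s(Y) = -25 + Y (s(Y) = 5 - (30 - Y) = 5 + (-30 + Y) = -25 + Y)
1/(s(-3113) + 562180) = 1/((-25 - 3113) + 562180) = 1/(-3138 + 562180) = 1/559042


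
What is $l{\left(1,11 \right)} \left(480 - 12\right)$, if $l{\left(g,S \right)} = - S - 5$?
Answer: $-7488$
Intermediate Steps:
$l{\left(g,S \right)} = -5 - S$
$l{\left(1,11 \right)} \left(480 - 12\right) = \left(-5 - 11\right) \left(480 - 12\right) = \left(-5 - 11\right) 468 = \left(-16\right) 468 = -7488$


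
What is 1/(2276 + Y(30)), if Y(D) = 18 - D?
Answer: 1/2264 ≈ 0.00044170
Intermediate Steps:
1/(2276 + Y(30)) = 1/(2276 + (18 - 1*30)) = 1/(2276 + (18 - 30)) = 1/(2276 - 12) = 1/2264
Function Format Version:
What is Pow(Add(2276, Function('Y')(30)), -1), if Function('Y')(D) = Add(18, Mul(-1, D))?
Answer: Rational(1, 2264) ≈ 0.00044170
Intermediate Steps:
Pow(Add(2276, Function('Y')(30)), -1) = Pow(Add(2276, Add(18, Mul(-1, 30))), -1) = Pow(Add(2276, Add(18, -30)), -1) = Pow(Add(2276, -12), -1) = Pow(2264, -1) = Rational(1, 2264)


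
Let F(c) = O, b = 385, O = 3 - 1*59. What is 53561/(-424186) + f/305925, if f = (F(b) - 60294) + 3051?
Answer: -40691082539/129769102050 ≈ -0.31357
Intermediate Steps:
O = -56 (O = 3 - 59 = -56)
F(c) = -56
f = -57299 (f = (-56 - 60294) + 3051 = -60350 + 3051 = -57299)
53561/(-424186) + f/305925 = 53561/(-424186) - 57299/305925 = 53561*(-1/424186) - 57299*1/305925 = -53561/424186 - 57299/305925 = -40691082539/129769102050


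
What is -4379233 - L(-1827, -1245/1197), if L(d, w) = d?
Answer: -4377406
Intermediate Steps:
-4379233 - L(-1827, -1245/1197) = -4379233 - 1*(-1827) = -4379233 + 1827 = -4377406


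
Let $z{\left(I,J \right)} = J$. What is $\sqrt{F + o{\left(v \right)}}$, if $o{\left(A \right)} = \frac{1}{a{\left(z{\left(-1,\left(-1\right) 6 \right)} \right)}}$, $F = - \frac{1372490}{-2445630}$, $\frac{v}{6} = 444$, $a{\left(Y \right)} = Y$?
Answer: $\frac{\sqrt{94390068102}}{489126} \approx 0.62812$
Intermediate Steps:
$v = 2664$ ($v = 6 \cdot 444 = 2664$)
$F = \frac{137249}{244563}$ ($F = \left(-1372490\right) \left(- \frac{1}{2445630}\right) = \frac{137249}{244563} \approx 0.5612$)
$o{\left(A \right)} = - \frac{1}{6}$ ($o{\left(A \right)} = \frac{1}{\left(-1\right) 6} = \frac{1}{-6} = - \frac{1}{6}$)
$\sqrt{F + o{\left(v \right)}} = \sqrt{\frac{137249}{244563} - \frac{1}{6}} = \sqrt{\frac{192977}{489126}} = \frac{\sqrt{94390068102}}{489126}$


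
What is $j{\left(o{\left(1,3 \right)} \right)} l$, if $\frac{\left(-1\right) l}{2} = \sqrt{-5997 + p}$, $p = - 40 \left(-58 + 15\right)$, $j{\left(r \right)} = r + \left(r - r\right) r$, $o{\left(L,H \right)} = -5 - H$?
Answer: $16 i \sqrt{4277} \approx 1046.4 i$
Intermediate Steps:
$j{\left(r \right)} = r$ ($j{\left(r \right)} = r + 0 r = r + 0 = r$)
$p = 1720$ ($p = \left(-40\right) \left(-43\right) = 1720$)
$l = - 2 i \sqrt{4277}$ ($l = - 2 \sqrt{-5997 + 1720} = - 2 \sqrt{-4277} = - 2 i \sqrt{4277} \approx - 130.8 i$)
$j{\left(o{\left(1,3 \right)} \right)} l = \left(-5 - 3\right) \left(- 2 i \sqrt{4277}\right) = - 8 \left(- 2 i \sqrt{4277}\right) = 16 i \sqrt{4277}$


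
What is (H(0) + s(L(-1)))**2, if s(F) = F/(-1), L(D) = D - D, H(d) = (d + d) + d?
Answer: 0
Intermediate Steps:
H(d) = 3*d (H(d) = 2*d + d = 3*d)
L(D) = 0
s(F) = -F (s(F) = F*(-1) = -F)
(H(0) + s(L(-1)))**2 = (3*0 - 1*0)**2 = (0 + 0)**2 = 0**2 = 0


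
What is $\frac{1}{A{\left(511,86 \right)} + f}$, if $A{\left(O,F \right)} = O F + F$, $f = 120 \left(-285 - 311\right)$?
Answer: $- \frac{1}{27488} \approx -3.6379 \cdot 10^{-5}$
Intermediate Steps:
$f = -71520$ ($f = 120 \left(-596\right) = -71520$)
$A{\left(O,F \right)} = F + F O$ ($A{\left(O,F \right)} = F O + F = F + F O$)
$\frac{1}{A{\left(511,86 \right)} + f} = \frac{1}{86 \left(1 + 511\right) - 71520} = \frac{1}{86 \cdot 512 - 71520} = \frac{1}{44032 - 71520} = \frac{1}{-27488} = - \frac{1}{27488}$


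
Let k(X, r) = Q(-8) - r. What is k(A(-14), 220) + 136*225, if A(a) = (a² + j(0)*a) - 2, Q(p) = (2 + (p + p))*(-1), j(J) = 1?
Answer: 30394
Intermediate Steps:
Q(p) = -2 - 2*p (Q(p) = (2 + 2*p)*(-1) = -2 - 2*p)
A(a) = -2 + a + a² (A(a) = (a² + 1*a) - 2 = (a² + a) - 2 = (a + a²) - 2 = -2 + a + a²)
k(X, r) = 14 - r (k(X, r) = (-2 - 2*(-8)) - r = (-2 + 16) - r = 14 - r)
k(A(-14), 220) + 136*225 = (14 - 1*220) + 136*225 = (14 - 220) + 30600 = -206 + 30600 = 30394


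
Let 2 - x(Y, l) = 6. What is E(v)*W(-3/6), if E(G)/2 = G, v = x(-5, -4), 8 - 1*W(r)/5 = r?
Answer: -340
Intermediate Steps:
x(Y, l) = -4 (x(Y, l) = 2 - 1*6 = 2 - 6 = -4)
W(r) = 40 - 5*r
v = -4
E(G) = 2*G
E(v)*W(-3/6) = (2*(-4))*(40 - (-15)/6) = -8*(40 - (-15)/6) = -8*(40 - 5*(-½)) = -8*(40 + 5/2) = -8*85/2 = -340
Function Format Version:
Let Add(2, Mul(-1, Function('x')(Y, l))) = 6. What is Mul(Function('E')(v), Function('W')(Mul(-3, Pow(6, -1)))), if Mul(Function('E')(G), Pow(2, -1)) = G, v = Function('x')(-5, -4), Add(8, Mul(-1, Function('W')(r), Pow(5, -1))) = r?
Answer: -340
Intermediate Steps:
Function('x')(Y, l) = -4 (Function('x')(Y, l) = Add(2, Mul(-1, 6)) = Add(2, -6) = -4)
Function('W')(r) = Add(40, Mul(-5, r))
v = -4
Function('E')(G) = Mul(2, G)
Mul(Function('E')(v), Function('W')(Mul(-3, Pow(6, -1)))) = Mul(Mul(2, -4), Add(40, Mul(-5, Mul(-3, Pow(6, -1))))) = Mul(-8, Add(40, Mul(-5, Mul(-3, Rational(1, 6))))) = Mul(-8, Add(40, Mul(-5, Rational(-1, 2)))) = Mul(-8, Add(40, Rational(5, 2))) = Mul(-8, Rational(85, 2)) = -340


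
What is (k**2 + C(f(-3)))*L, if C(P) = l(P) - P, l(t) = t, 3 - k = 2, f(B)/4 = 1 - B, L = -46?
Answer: -46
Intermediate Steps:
f(B) = 4 - 4*B (f(B) = 4*(1 - B) = 4 - 4*B)
k = 1 (k = 3 - 1*2 = 3 - 2 = 1)
C(P) = 0 (C(P) = P - P = 0)
(k**2 + C(f(-3)))*L = (1**2 + 0)*(-46) = (1 + 0)*(-46) = 1*(-46) = -46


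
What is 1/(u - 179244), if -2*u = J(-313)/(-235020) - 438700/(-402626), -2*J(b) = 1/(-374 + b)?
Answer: -130014973302480/23304474706578761807 ≈ -5.5790e-6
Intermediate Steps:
J(b) = -1/(2*(-374 + b))
u = -70831949036687/130014973302480 (u = -(-1/(-748 + 2*(-313))/(-235020) - 438700/(-402626))/2 = -(-1/(-748 - 626)*(-1/235020) - 438700*(-1/402626))/2 = -(-1/(-1374)*(-1/235020) + 219350/201313)/2 = -(-1*(-1/1374)*(-1/235020) + 219350/201313)/2 = -((1/1374)*(-1/235020) + 219350/201313)/2 = -(-1/322917480 + 219350/201313)/2 = -½*70831949036687/65007486651240 = -70831949036687/130014973302480 ≈ -0.54480)
1/(u - 179244) = 1/(-70831949036687/130014973302480 - 179244) = 1/(-23304474706578761807/130014973302480) = -130014973302480/23304474706578761807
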